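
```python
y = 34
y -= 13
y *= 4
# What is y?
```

Trace:
`y = 34` → y = 34
`y -= 13` → y = 21
`y *= 4` → y = 84
So y = 84

Answer: 84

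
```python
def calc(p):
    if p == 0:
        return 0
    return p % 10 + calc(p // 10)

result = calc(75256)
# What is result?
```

Sum of digits of 75256: 6 + 5 + 2 + 5 + 7 = 25

Answer: 25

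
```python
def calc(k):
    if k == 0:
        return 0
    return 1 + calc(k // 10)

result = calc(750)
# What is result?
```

Count of digits of 750: 3

Answer: 3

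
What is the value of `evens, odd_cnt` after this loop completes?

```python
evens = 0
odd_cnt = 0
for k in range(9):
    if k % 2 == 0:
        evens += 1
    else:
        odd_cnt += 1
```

Count evens and odds in range(9)
`evens, odd_cnt` takes the values: (0, 0) → (1, 0) → (1, 1) → (2, 1) → (2, 2) → (3, 2) → (3, 3) → (4, 3) → (4, 4) → (5, 4)

Answer: 5, 4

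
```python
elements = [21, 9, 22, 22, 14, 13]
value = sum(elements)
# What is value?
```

Trace:
`elements = [21, 9, 22, 22, 14, 13]` → elements = [21, 9, 22, 22, 14, 13]
`value = sum(elements)` → value = 101
So value = 101

Answer: 101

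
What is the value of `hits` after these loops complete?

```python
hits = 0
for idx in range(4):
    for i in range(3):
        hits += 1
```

4 * 3 = 12
`hits` takes the values: 0 → 1 → 2 → 3 → 4 → 5 → 6 → 7 → 8 → 9 → 10 → 11 → 12

Answer: 12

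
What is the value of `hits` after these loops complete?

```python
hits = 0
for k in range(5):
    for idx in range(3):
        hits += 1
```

5 * 3 = 15
`hits` takes the values: 0 → 1 → 2 → 3 → 4 → 5 → 6 → 7 → 8 → 9 → 10 → 11 → 12 → 13 → 14 → 15

Answer: 15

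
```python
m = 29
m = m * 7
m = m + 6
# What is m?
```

Trace:
`m = 29` → m = 29
`m = m * 7` → m = 203
`m = m + 6` → m = 209
So m = 209

Answer: 209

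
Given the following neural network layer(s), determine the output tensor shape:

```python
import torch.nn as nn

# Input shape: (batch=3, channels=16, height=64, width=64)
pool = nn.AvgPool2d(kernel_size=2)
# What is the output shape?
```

Input: (3, 16, 64, 64) -> Output: (3, 16, 32, 32)

Answer: (3, 16, 32, 32)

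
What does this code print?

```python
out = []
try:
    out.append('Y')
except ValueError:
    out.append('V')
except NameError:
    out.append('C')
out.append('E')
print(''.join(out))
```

Execution trace: 'Y' (try body, no exception) → 'E' (after the try/except). Output: YE

Answer: YE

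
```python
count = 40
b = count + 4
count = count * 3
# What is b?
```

Trace:
`count = 40` → count = 40
`b = count + 4` → b = 44
`count = count * 3` → count = 120
So b = 44

Answer: 44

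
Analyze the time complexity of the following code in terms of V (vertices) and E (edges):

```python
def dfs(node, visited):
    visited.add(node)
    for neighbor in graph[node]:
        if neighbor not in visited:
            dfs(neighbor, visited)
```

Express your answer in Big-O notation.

This is Depth-first search (recursive). Time complexity: O(V + E).

Answer: O(V + E)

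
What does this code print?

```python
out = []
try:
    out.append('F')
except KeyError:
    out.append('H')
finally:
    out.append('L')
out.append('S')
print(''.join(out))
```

Execution trace: 'F' (try body, no exception) → 'L' (finally) → 'S' (after the try/except). Output: FLS

Answer: FLS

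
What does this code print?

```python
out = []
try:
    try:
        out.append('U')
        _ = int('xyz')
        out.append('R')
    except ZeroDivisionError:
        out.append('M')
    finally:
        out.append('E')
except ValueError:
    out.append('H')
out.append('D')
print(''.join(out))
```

Execution trace: 'U' (try body) → 'E' (finally) → 'H' (outer except ValueError) → 'D' (after the try/except). Output: UEHD

Answer: UEHD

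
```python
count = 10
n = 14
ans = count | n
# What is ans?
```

Trace:
`count = 10` → count = 10
`n = 14` → n = 14
`ans = count | n` → ans = 14
So ans = 14

Answer: 14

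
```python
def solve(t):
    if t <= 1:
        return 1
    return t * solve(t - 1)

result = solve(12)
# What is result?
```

solve(12) = 12 * 11 * 10 * 9 * 8 * 7 * 6 * 5 * 4 * 3 * 2 * 1 = 479001600

Answer: 479001600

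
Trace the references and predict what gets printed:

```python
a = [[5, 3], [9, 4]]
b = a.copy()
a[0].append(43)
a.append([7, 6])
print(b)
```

Key concept: shallow copy with nested lists.
Step by step:
`a = [[5, 3], [9, 4]]` → a = [[5, 3], [9, 4]]
`b = a.copy()` → b = [[5, 3], [9, 4]]
`a[0].append(43)` → a = [[5, 3, 43], [9, 4]]; b = [[5, 3, 43], [9, 4]]
`a.append([7, 6])` → a = [[5, 3, 43], [9, 4], [7, 6]]
`print(b)` → prints [[5, 3, 43], [9, 4]]

Answer: [[5, 3, 43], [9, 4]]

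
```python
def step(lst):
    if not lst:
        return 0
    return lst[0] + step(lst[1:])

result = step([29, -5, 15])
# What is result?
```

29 + (-5) + 15 + 0 = 39

Answer: 39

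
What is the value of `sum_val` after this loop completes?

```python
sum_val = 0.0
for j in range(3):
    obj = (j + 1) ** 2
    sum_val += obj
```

Sum of squared losses 1² + 2² + ... + 3²
`sum_val` takes the values: 0.0 → 1.0 → 5.0 → 14.0

Answer: 14.0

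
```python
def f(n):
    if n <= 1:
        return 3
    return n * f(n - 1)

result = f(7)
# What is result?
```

f(7) = 7 * 6 * 5 * 4 * 3 * 2 * 3 = 15120

Answer: 15120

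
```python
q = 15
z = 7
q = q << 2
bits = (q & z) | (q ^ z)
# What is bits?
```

Trace:
`q = 15` → q = 15
`z = 7` → z = 7
`q = q << 2` → q = 60
`bits = (q & z) | (q ^ z)` → bits = 63
So bits = 63

Answer: 63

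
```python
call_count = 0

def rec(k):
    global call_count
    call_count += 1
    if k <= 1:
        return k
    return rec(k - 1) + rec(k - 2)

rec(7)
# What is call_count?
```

Calls(k) = 1 + Calls(k-1) + Calls(k-2); Calls(0)=Calls(1)=1. For k=7 this gives 41.

Answer: 41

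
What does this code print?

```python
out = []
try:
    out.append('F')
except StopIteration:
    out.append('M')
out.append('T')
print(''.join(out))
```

Execution trace: 'F' (try body, no exception) → 'T' (after the try/except). Output: FT

Answer: FT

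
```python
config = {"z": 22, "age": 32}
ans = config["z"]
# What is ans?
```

Trace:
`config = {"z": 22, "age": 32}` → config = {'z': 22, 'age': 32}
`ans = config["z"]` → ans = 22
So ans = 22

Answer: 22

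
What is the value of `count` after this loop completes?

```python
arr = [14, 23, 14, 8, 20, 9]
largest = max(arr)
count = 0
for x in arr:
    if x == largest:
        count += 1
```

Count of max value 23 in [14, 23, 14, 8, 20, 9]
`count` takes the values: 0 → 1

Answer: 1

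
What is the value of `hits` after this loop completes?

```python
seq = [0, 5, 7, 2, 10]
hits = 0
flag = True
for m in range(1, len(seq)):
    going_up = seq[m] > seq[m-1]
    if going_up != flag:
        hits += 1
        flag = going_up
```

Count direction changes in [0, 5, 7, 2, 10]
`hits` takes the values: 0 → 1 → 2

Answer: 2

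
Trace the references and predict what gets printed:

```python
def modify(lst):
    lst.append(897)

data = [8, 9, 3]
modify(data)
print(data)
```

Key concept: function modifies passed list.
Step by step:
`data = [8, 9, 3]` → data = [8, 9, 3]
`modify(data)` → data = [8, 9, 3, 897]
`print(data)` → prints [8, 9, 3, 897]

Answer: [8, 9, 3, 897]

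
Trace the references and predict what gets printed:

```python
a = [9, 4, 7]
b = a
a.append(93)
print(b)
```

Key concept: basic list aliasing.
Step by step:
`a = [9, 4, 7]` → a = [9, 4, 7]
`b = a` → b = [9, 4, 7] (same object as a)
`a.append(93)` → a = [9, 4, 7, 93] (same object as b); b = [9, 4, 7, 93] (same object as a)
`print(b)` → prints [9, 4, 7, 93]

Answer: [9, 4, 7, 93]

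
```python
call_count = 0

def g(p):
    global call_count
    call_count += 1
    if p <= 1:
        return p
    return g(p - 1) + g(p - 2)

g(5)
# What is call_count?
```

Calls(p) = 1 + Calls(p-1) + Calls(p-2); Calls(0)=Calls(1)=1. For p=5 this gives 15.

Answer: 15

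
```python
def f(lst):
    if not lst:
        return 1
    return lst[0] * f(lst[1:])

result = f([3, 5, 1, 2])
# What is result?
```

Product over [3, 5, 1, 2] = 3 * 5 * 1 * 2 = 30

Answer: 30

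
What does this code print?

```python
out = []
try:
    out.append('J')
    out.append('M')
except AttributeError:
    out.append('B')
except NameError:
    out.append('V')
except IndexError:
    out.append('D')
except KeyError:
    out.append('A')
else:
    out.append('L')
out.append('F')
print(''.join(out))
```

Execution trace: 'J' (try body) → 'M' (try body, no exception) → 'L' (else) → 'F' (after the try/except). Output: JMLF

Answer: JMLF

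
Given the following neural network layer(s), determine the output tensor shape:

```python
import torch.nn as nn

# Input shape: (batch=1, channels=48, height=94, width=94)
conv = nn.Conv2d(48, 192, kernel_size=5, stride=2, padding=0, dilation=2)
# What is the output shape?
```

Input: (1, 48, 94, 94) -> Output: (1, 192, 43, 43)

Answer: (1, 192, 43, 43)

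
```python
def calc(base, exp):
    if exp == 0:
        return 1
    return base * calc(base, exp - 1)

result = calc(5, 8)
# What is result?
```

calc(5, 8) = 5 * 5 * 5 * 5 * 5 * 5 * 5 * 5 = 390625

Answer: 390625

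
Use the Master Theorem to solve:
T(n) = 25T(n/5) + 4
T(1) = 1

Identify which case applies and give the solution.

a=25, b=5, f(n)=4. log_5(25) = 2. Since c=0 < 2, Case 1 applies: T(n) = Θ(n^log_b(a)) = O(n^2).

Answer: O(n^2) - Case 1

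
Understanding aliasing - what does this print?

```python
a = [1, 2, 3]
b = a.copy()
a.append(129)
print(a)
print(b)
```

Key concept: list.copy() creates independent copy.
Step by step:
`a = [1, 2, 3]` → a = [1, 2, 3]
`b = a.copy()` → b = [1, 2, 3]
`a.append(129)` → a = [1, 2, 3, 129]
`print(a)` → prints [1, 2, 3, 129]
`print(b)` → prints [1, 2, 3]

Answer:
[1, 2, 3, 129]
[1, 2, 3]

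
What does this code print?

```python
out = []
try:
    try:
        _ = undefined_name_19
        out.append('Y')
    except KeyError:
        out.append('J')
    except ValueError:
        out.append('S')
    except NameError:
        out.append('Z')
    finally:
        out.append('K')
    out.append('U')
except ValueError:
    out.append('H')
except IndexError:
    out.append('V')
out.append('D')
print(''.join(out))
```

Execution trace: 'Z' (inner except NameError) → 'K' (inner finally) → 'U' (try body, no exception) → 'D' (after the try/except). Output: ZKUD

Answer: ZKUD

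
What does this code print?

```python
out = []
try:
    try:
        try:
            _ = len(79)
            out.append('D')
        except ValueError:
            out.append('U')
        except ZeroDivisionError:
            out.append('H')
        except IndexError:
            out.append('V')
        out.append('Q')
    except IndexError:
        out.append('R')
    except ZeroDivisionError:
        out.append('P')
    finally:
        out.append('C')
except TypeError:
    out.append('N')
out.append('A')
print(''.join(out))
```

Execution trace: 'C' (finally) → 'N' (outer except TypeError) → 'A' (after the try/except). Output: CNA

Answer: CNA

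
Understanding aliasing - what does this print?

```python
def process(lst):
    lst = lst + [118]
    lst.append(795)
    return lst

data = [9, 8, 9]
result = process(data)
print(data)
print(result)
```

Key concept: rebinding parameter vs mutation.
Step by step:
`data = [9, 8, 9]` → data = [9, 8, 9]
`result = process(data)` → result = [9, 8, 9, 118, 795]
`print(data)` → prints [9, 8, 9]
`print(result)` → prints [9, 8, 9, 118, 795]

Answer:
[9, 8, 9]
[9, 8, 9, 118, 795]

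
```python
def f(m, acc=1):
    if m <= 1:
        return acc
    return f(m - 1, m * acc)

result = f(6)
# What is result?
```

Accumulator trace (n, acc): (6, 1) -> (5, 6) -> (4, 30) -> (3, 120) -> (2, 360) -> (1, 720) -> return 720

Answer: 720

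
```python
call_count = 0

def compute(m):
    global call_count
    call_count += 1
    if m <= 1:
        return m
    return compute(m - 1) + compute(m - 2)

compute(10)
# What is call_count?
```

Calls(m) = 1 + Calls(m-1) + Calls(m-2); Calls(0)=Calls(1)=1. For m=10 this gives 177.

Answer: 177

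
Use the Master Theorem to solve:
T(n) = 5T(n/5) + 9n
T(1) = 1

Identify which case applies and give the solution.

a=5, b=5, f(n)=9n. log_5(5) = 1. Since c=1 = 1, Case 2 applies: T(n) = Θ(n^log_b(a) · log n) = O(n log n).

Answer: O(n log n) - Case 2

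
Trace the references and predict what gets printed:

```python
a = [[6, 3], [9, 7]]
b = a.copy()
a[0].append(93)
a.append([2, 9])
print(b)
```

Key concept: shallow copy with nested lists.
Step by step:
`a = [[6, 3], [9, 7]]` → a = [[6, 3], [9, 7]]
`b = a.copy()` → b = [[6, 3], [9, 7]]
`a[0].append(93)` → a = [[6, 3, 93], [9, 7]]; b = [[6, 3, 93], [9, 7]]
`a.append([2, 9])` → a = [[6, 3, 93], [9, 7], [2, 9]]
`print(b)` → prints [[6, 3, 93], [9, 7]]

Answer: [[6, 3, 93], [9, 7]]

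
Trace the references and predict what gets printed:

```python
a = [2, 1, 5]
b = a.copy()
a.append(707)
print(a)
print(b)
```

Key concept: list.copy() creates independent copy.
Step by step:
`a = [2, 1, 5]` → a = [2, 1, 5]
`b = a.copy()` → b = [2, 1, 5]
`a.append(707)` → a = [2, 1, 5, 707]
`print(a)` → prints [2, 1, 5, 707]
`print(b)` → prints [2, 1, 5]

Answer:
[2, 1, 5, 707]
[2, 1, 5]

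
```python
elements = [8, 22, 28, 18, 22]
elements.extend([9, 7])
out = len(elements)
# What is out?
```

Trace:
`elements = [8, 22, 28, 18, 22]` → elements = [8, 22, 28, 18, 22]
`elements.extend([9, 7])` → elements = [8, 22, 28, 18, 22, 9, 7]
`out = len(elements)` → out = 7
So out = 7

Answer: 7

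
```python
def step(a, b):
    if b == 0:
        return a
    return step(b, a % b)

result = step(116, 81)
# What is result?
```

step(116, 81) -> step(81, 35) -> step(35, 11) -> step(11, 2) -> step(2, 1) -> step(1, 0) -> 1

Answer: 1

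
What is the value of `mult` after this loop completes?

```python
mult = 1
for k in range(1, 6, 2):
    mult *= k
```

Product of 1, 3, 5, ... up to 5
`mult` takes the values: 1 → 3 → 15

Answer: 15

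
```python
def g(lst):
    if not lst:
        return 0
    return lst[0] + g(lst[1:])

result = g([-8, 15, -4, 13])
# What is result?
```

(-8) + 15 + (-4) + 13 + 0 = 16

Answer: 16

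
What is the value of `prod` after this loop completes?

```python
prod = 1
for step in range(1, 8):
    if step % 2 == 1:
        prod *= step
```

Product of odd numbers 1 to 7
`prod` takes the values: 1 → 3 → 15 → 105

Answer: 105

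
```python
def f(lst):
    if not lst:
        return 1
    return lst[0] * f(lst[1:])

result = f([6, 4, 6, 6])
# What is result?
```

Product over [6, 4, 6, 6] = 6 * 4 * 6 * 6 = 864

Answer: 864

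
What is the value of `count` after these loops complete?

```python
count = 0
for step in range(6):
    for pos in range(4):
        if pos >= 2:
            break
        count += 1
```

Inner breaks at 2, outer runs 6 times
`count` takes the values: 0 → 1 → 2 → 3 → 4 → 5 → 6 → 7 → 8 → 9 → 10 → 11 → 12

Answer: 12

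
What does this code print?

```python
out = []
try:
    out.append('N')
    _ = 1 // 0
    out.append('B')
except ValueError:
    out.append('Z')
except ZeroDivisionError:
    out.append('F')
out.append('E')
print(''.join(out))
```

Execution trace: 'N' (try body) → 'F' (except ZeroDivisionError) → 'E' (after the try/except). Output: NFE

Answer: NFE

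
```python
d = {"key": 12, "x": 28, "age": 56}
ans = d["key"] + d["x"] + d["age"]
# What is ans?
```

Trace:
`d = {"key": 12, "x": 28, "age": 56}` → d = {'key': 12, 'x': 28, 'age': 56}
`ans = d["key"] + d["x"] + d["age"]` → ans = 96
So ans = 96

Answer: 96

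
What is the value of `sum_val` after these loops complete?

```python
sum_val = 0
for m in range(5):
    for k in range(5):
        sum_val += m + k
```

Sum of all m+k for m,k in 5x5
`sum_val` takes the values: 0 → 1 → 3 → 6 → 10 → 11 → 13 → 16 → 20 → 25 → 27 → 30 → 34 → 39 → 45 → 48 → 52 → 57 → 63 → 70 → 74 → 79 → 85 → 92 → 100

Answer: 100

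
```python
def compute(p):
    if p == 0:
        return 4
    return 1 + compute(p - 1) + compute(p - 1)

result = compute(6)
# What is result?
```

compute(p) = 1 + 2·compute(p-1), compute(0)=4. Closed form: (4+1)·2^6 - 1 = 319.

Answer: 319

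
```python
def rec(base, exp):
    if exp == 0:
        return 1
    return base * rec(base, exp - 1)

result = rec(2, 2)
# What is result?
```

rec(2, 2) = 2 * 2 = 4

Answer: 4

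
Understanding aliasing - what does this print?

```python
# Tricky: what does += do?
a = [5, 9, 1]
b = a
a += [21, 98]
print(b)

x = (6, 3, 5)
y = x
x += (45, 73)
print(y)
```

Key concept: += behavior differs for mutable vs immutable.
Step by step:
`a = [5, 9, 1]` → a = [5, 9, 1]
`b = a` → b = [5, 9, 1] (same object as a)
`a += [21, 98]` → a = [5, 9, 1, 21, 98] (same object as b); b = [5, 9, 1, 21, 98] (same object as a)
`print(b)` → prints [5, 9, 1, 21, 98]
`x = (6, 3, 5)` → x = (6, 3, 5)
`y = x` → y = (6, 3, 5)
`x += (45, 73)` → x = (6, 3, 5, 45, 73)
`print(y)` → prints (6, 3, 5)

Answer:
[5, 9, 1, 21, 98]
(6, 3, 5)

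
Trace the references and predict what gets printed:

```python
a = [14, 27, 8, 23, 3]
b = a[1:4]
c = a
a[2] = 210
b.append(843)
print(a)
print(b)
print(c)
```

Key concept: slice vs alias.
Step by step:
`a = [14, 27, 8, 23, 3]` → a = [14, 27, 8, 23, 3]
`b = a[1:4]` → b = [27, 8, 23]
`c = a` → c = [14, 27, 8, 23, 3] (same object as a)
`a[2] = 210` → a = [14, 27, 210, 23, 3] (same object as c); c = [14, 27, 210, 23, 3] (same object as a)
`b.append(843)` → b = [27, 8, 23, 843]
`print(a)` → prints [14, 27, 210, 23, 3]
`print(b)` → prints [27, 8, 23, 843]
`print(c)` → prints [14, 27, 210, 23, 3]

Answer:
[14, 27, 210, 23, 3]
[27, 8, 23, 843]
[14, 27, 210, 23, 3]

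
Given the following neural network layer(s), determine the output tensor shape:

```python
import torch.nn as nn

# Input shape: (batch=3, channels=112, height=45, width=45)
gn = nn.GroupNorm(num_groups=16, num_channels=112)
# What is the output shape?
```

Input: (3, 112, 45, 45) -> Output: (3, 112, 45, 45)

Answer: (3, 112, 45, 45)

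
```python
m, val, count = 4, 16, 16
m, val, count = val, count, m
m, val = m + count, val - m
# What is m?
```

Trace:
`m, val, count = 4, 16, 16` → m = 4; val = 16; count = 16
`m, val, count = val, count, m` → m = 16; val = 16; count = 4
`m, val = m + count, val - m` → m = 20; val = 0
So m = 20

Answer: 20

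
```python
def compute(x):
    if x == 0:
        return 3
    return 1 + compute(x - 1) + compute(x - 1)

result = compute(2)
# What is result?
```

compute(x) = 1 + 2·compute(x-1), compute(0)=3. Closed form: (3+1)·2^2 - 1 = 15.

Answer: 15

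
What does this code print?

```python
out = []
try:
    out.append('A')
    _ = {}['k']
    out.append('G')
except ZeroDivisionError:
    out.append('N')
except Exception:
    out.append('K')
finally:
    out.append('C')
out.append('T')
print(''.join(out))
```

Execution trace: 'A' (try body) → 'K' (except Exception) → 'C' (finally) → 'T' (after the try/except). Output: AKCT

Answer: AKCT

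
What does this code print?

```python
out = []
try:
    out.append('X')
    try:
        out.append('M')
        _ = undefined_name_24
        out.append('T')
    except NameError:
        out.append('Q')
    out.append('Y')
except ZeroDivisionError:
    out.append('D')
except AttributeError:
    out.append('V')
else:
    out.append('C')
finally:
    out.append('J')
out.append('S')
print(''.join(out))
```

Execution trace: 'X' (try body) → 'M' (inner try body) → 'Q' (inner except NameError) → 'Y' (try body, no exception) → 'C' (else) → 'J' (finally) → 'S' (after the try/except). Output: XMQYCJS

Answer: XMQYCJS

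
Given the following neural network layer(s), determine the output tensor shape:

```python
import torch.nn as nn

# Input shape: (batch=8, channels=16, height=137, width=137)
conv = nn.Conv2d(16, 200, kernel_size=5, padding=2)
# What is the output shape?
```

Input: (8, 16, 137, 137) -> Output: (8, 200, 137, 137)

Answer: (8, 200, 137, 137)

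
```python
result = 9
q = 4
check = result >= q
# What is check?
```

Trace:
`result = 9` → result = 9
`q = 4` → q = 4
`check = result >= q` → check = True
So check = True

Answer: True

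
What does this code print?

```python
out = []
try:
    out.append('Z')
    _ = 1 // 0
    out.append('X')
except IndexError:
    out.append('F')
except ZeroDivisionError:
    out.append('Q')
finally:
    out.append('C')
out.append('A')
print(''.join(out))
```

Execution trace: 'Z' (try body) → 'Q' (except ZeroDivisionError) → 'C' (finally) → 'A' (after the try/except). Output: ZQCA

Answer: ZQCA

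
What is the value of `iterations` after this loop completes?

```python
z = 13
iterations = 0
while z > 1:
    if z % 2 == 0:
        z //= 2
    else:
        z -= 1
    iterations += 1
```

Steps to reduce 13 to 1
`iterations` takes the values: 0 → 1 → 2 → 3 → 4 → 5

Answer: 5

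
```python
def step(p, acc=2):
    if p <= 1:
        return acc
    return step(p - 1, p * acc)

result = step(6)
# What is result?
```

Accumulator trace (n, acc): (6, 2) -> (5, 12) -> (4, 60) -> (3, 240) -> (2, 720) -> (1, 1440) -> return 1440

Answer: 1440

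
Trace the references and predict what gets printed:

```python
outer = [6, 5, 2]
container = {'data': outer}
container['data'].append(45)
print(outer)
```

Key concept: dict holds reference to list.
Step by step:
`outer = [6, 5, 2]` → outer = [6, 5, 2]
`container = {'data': outer}` → container = {'data': [6, 5, 2]}
`container['data'].append(45)` → outer = [6, 5, 2, 45]; container = {'data': [6, 5, 2, 45]}
`print(outer)` → prints [6, 5, 2, 45]

Answer: [6, 5, 2, 45]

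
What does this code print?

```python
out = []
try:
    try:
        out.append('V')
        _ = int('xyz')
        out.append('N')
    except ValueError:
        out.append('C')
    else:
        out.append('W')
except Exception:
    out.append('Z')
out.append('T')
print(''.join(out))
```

Execution trace: 'V' (inner try body) → 'C' (inner except ValueError) → 'T' (after the try/except). Output: VCT

Answer: VCT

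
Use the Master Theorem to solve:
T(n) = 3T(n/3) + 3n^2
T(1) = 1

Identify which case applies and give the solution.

a=3, b=3, f(n)=3n^2. log_3(3) = 1. Since c=2 > 1 and the regularity condition holds (3(n/3)^2 = (3/3^2)n^2 with 3/3^2 < 1), Case 3 applies: T(n) = Θ(f(n)) = O(n^2).

Answer: O(n^2) - Case 3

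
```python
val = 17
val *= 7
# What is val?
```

Trace:
`val = 17` → val = 17
`val *= 7` → val = 119
So val = 119

Answer: 119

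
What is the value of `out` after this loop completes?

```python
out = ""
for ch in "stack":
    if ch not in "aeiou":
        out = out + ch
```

Remove vowels from 'stack'
`out` takes the values: "" → "s" → "st" → "stc" → "stck"

Answer: "stck"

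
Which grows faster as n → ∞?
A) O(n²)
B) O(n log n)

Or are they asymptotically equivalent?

O(n²) vs O(n log n): Higher order terms dominate.

Answer: A) O(n²) grows faster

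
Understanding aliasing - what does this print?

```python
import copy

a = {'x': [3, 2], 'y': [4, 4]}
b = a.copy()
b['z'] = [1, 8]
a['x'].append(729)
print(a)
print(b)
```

Key concept: shallow copy of dict with mutable values.
Step by step:
`a = {'x': [3, 2], 'y': [4, 4]}` → a = {'x': [3, 2], 'y': [4, 4]}
`b = a.copy()` → b = {'x': [3, 2], 'y': [4, 4]}
`b['z'] = [1, 8]` → b = {'x': [3, 2], 'y': [4, 4], 'z': [1, 8]}
`a['x'].append(729)` → a = {'x': [3, 2, 729], 'y': [4, 4]}; b = {'x': [3, 2, 729], 'y': [4, 4], 'z': [1, 8]}
`print(a)` → prints {'x': [3, 2, 729], 'y': [4, 4]}
`print(b)` → prints {'x': [3, 2, 729], 'y': [4, 4], 'z': [1, 8]}

Answer:
{'x': [3, 2, 729], 'y': [4, 4]}
{'x': [3, 2, 729], 'y': [4, 4], 'z': [1, 8]}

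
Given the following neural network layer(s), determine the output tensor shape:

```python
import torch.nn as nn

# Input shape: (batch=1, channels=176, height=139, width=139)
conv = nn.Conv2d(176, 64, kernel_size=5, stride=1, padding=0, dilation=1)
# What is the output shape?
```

Input: (1, 176, 139, 139) -> Output: (1, 64, 135, 135)

Answer: (1, 64, 135, 135)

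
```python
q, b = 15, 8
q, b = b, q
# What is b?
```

Trace:
`q, b = 15, 8` → q = 15; b = 8
`q, b = b, q` → q = 8; b = 15
So b = 15

Answer: 15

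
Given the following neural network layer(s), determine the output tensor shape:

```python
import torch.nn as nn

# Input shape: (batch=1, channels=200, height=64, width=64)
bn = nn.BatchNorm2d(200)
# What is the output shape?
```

Input: (1, 200, 64, 64) -> Output: (1, 200, 64, 64)

Answer: (1, 200, 64, 64)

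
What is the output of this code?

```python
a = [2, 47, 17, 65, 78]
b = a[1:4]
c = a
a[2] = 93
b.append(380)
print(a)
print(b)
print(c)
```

Key concept: slice vs alias.
Step by step:
`a = [2, 47, 17, 65, 78]` → a = [2, 47, 17, 65, 78]
`b = a[1:4]` → b = [47, 17, 65]
`c = a` → c = [2, 47, 17, 65, 78] (same object as a)
`a[2] = 93` → a = [2, 47, 93, 65, 78] (same object as c); c = [2, 47, 93, 65, 78] (same object as a)
`b.append(380)` → b = [47, 17, 65, 380]
`print(a)` → prints [2, 47, 93, 65, 78]
`print(b)` → prints [47, 17, 65, 380]
`print(c)` → prints [2, 47, 93, 65, 78]

Answer:
[2, 47, 93, 65, 78]
[47, 17, 65, 380]
[2, 47, 93, 65, 78]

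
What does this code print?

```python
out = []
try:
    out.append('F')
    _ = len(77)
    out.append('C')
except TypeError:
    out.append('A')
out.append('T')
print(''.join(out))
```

Execution trace: 'F' (try body) → 'A' (except TypeError) → 'T' (after the try/except). Output: FAT

Answer: FAT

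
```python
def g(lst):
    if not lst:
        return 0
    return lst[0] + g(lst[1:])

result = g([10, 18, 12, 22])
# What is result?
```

10 + 18 + 12 + 22 + 0 = 62

Answer: 62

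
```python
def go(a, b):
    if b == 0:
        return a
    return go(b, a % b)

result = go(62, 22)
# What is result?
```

go(62, 22) -> go(22, 18) -> go(18, 4) -> go(4, 2) -> go(2, 0) -> 2

Answer: 2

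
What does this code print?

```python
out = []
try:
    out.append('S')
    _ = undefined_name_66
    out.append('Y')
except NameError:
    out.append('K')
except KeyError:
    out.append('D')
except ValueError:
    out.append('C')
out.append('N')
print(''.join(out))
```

Execution trace: 'S' (try body) → 'K' (except NameError) → 'N' (after the try/except). Output: SKN

Answer: SKN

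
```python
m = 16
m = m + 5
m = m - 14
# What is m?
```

Trace:
`m = 16` → m = 16
`m = m + 5` → m = 21
`m = m - 14` → m = 7
So m = 7

Answer: 7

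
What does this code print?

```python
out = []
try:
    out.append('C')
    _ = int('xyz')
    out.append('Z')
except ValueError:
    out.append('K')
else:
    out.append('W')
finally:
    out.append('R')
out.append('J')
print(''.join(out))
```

Execution trace: 'C' (try body) → 'K' (except ValueError) → 'R' (finally) → 'J' (after the try/except). Output: CKRJ

Answer: CKRJ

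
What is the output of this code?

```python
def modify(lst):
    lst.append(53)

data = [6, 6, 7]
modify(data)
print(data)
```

Key concept: function modifies passed list.
Step by step:
`data = [6, 6, 7]` → data = [6, 6, 7]
`modify(data)` → data = [6, 6, 7, 53]
`print(data)` → prints [6, 6, 7, 53]

Answer: [6, 6, 7, 53]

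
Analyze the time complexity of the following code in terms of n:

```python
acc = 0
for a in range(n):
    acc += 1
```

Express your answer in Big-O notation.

Each loop level contributes: n. Multiplying the contributions gives O(n).

Answer: O(n)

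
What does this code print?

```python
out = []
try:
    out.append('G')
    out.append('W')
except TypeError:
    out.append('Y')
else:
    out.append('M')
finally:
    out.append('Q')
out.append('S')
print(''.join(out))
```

Execution trace: 'G' (try body) → 'W' (try body, no exception) → 'M' (else) → 'Q' (finally) → 'S' (after the try/except). Output: GWMQS

Answer: GWMQS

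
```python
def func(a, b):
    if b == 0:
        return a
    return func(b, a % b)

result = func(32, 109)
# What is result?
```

func(32, 109) -> func(109, 32) -> func(32, 13) -> func(13, 6) -> func(6, 1) -> func(1, 0) -> 1

Answer: 1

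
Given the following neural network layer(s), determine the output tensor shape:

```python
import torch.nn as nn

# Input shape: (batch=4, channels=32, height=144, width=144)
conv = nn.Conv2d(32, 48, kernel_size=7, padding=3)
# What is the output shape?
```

Input: (4, 32, 144, 144) -> Output: (4, 48, 144, 144)

Answer: (4, 48, 144, 144)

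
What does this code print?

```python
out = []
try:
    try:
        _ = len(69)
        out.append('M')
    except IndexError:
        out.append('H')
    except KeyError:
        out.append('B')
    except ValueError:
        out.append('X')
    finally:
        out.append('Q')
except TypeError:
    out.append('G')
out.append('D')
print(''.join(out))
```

Execution trace: 'Q' (finally) → 'G' (outer except TypeError) → 'D' (after the try/except). Output: QGD

Answer: QGD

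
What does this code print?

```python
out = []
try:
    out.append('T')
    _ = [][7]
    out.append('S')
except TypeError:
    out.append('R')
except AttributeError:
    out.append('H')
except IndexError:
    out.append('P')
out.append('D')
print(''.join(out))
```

Execution trace: 'T' (try body) → 'P' (except IndexError) → 'D' (after the try/except). Output: TPD

Answer: TPD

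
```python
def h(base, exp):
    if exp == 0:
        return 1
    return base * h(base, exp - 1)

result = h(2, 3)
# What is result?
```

h(2, 3) = 2 * 2 * 2 = 8

Answer: 8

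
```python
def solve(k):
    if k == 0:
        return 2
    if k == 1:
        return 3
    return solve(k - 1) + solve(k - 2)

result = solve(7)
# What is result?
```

Build up from base cases: solve(0)=2, solve(1)=3, solve(2)=5, solve(3)=8, solve(4)=13, solve(5)=21, solve(6)=34, ..., solve(7)=55

Answer: 55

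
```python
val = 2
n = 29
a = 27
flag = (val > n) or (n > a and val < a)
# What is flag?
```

Trace:
`val = 2` → val = 2
`n = 29` → n = 29
`a = 27` → a = 27
`flag = (val > n) or (n > a and val < a)` → flag = True
So flag = True

Answer: True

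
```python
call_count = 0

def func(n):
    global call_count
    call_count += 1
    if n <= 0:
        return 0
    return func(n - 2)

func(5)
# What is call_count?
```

Linear recursion stepping by 2: 4 calls from n=5 down to ≤0.

Answer: 4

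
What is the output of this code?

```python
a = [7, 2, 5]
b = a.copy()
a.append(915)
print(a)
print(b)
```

Key concept: list.copy() creates independent copy.
Step by step:
`a = [7, 2, 5]` → a = [7, 2, 5]
`b = a.copy()` → b = [7, 2, 5]
`a.append(915)` → a = [7, 2, 5, 915]
`print(a)` → prints [7, 2, 5, 915]
`print(b)` → prints [7, 2, 5]

Answer:
[7, 2, 5, 915]
[7, 2, 5]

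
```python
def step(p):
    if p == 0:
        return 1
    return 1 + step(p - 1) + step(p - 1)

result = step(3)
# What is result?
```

step(p) = 1 + 2·step(p-1), step(0)=1. Closed form: (1+1)·2^3 - 1 = 15.

Answer: 15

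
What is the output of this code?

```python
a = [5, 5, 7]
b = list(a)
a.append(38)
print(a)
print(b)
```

Key concept: list() constructor creates copy.
Step by step:
`a = [5, 5, 7]` → a = [5, 5, 7]
`b = list(a)` → b = [5, 5, 7]
`a.append(38)` → a = [5, 5, 7, 38]
`print(a)` → prints [5, 5, 7, 38]
`print(b)` → prints [5, 5, 7]

Answer:
[5, 5, 7, 38]
[5, 5, 7]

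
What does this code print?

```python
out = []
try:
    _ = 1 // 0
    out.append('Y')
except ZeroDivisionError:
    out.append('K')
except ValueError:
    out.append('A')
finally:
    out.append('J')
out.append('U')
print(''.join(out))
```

Execution trace: 'K' (except ZeroDivisionError) → 'J' (finally) → 'U' (after the try/except). Output: KJU

Answer: KJU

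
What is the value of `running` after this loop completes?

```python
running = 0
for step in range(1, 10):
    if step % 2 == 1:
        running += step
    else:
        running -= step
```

Add odd, subtract even
`running` takes the values: 0 → 1 → -1 → 2 → -2 → 3 → -3 → 4 → -4 → 5

Answer: 5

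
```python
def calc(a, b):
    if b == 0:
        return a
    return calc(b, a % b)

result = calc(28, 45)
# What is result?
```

calc(28, 45) -> calc(45, 28) -> calc(28, 17) -> calc(17, 11) -> calc(11, 6) -> calc(6, 5) -> calc(5, 1) -> calc(1, 0) -> 1

Answer: 1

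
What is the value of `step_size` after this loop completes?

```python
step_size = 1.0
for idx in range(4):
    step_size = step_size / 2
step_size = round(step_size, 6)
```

Halving LR 4 times: 1 / 2^4
`step_size` takes the values: 1.0 → 0.5 → 0.25 → 0.125 → 0.0625

Answer: 0.0625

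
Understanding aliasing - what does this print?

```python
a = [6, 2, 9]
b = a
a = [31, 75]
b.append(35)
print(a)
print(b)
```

Key concept: rebinding vs mutation: a is rebound to a new list, b still points at the original.
Step by step:
`a = [6, 2, 9]` → a = [6, 2, 9]
`b = a` → b = [6, 2, 9] (same object as a)
`a = [31, 75]` → a = [31, 75]
`b.append(35)` → b = [6, 2, 9, 35]
`print(a)` → prints [31, 75]
`print(b)` → prints [6, 2, 9, 35]

Answer:
[31, 75]
[6, 2, 9, 35]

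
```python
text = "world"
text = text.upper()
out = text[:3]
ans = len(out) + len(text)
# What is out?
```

Trace:
`text = "world"` → text = 'world'
`text = text.upper()` → text = 'WORLD'
`out = text[:3]` → out = 'WOR'
`ans = len(out) + len(text)` → ans = 8
So out = 'WOR'

Answer: 'WOR'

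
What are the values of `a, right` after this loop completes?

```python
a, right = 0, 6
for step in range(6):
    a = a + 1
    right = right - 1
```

a goes 0→6, right goes 6→0
`a, right` takes the values: (0, 6) → (1, 6) → (1, 5) → (2, 5) → (2, 4) → (3, 4) → (3, 3) → (4, 3) → (4, 2) → (5, 2) → (5, 1) → (6, 1) → (6, 0)

Answer: 6, 0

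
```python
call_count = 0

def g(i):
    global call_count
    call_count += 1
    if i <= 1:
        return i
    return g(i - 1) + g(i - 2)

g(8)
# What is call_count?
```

Calls(i) = 1 + Calls(i-1) + Calls(i-2); Calls(0)=Calls(1)=1. For i=8 this gives 67.

Answer: 67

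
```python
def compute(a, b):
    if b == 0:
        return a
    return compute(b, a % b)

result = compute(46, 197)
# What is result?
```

compute(46, 197) -> compute(197, 46) -> compute(46, 13) -> compute(13, 7) -> compute(7, 6) -> compute(6, 1) -> compute(1, 0) -> 1

Answer: 1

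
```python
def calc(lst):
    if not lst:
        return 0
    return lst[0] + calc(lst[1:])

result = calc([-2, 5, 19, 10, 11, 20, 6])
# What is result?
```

(-2) + 5 + 19 + 10 + 11 + 20 + 6 + 0 = 69

Answer: 69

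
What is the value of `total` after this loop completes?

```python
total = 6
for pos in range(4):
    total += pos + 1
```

Start at 6, add 1 to 4 = 16
`total` takes the values: 6 → 7 → 9 → 12 → 16

Answer: 16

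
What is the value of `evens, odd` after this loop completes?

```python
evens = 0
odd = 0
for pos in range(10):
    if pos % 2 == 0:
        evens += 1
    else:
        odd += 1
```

Count evens and odds in range(10)
`evens, odd` takes the values: (0, 0) → (1, 0) → (1, 1) → (2, 1) → (2, 2) → (3, 2) → (3, 3) → (4, 3) → (4, 4) → (5, 4) → (5, 5)

Answer: 5, 5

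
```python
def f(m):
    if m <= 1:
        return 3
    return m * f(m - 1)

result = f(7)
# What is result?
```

f(7) = 7 * 6 * 5 * 4 * 3 * 2 * 3 = 15120

Answer: 15120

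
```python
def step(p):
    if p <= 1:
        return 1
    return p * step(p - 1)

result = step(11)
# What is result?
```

step(11) = 11 * 10 * 9 * 8 * 7 * 6 * 5 * 4 * 3 * 2 * 1 = 39916800

Answer: 39916800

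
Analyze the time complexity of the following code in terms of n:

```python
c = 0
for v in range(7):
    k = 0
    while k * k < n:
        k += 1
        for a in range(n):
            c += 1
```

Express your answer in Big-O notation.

Each loop level contributes: 1 × √n × n. Multiplying the contributions gives O(n√n).

Answer: O(n√n)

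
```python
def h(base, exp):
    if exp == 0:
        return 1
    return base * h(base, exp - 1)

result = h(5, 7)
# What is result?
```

h(5, 7) = 5 * 5 * 5 * 5 * 5 * 5 * 5 = 78125

Answer: 78125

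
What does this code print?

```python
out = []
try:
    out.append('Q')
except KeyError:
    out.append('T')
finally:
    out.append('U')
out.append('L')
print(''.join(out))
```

Execution trace: 'Q' (try body, no exception) → 'U' (finally) → 'L' (after the try/except). Output: QUL

Answer: QUL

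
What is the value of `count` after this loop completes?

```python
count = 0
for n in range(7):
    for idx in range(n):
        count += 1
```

Triangle number: 0+1+2+...+6
`count` takes the values: 0 → 1 → 2 → 3 → 4 → 5 → 6 → 7 → 8 → 9 → 10 → 11 → 12 → 13 → 14 → 15 → 16 → 17 → 18 → 19 → 20 → 21

Answer: 21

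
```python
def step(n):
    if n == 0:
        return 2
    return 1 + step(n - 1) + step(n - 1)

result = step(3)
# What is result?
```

step(n) = 1 + 2·step(n-1), step(0)=2. Closed form: (2+1)·2^3 - 1 = 23.

Answer: 23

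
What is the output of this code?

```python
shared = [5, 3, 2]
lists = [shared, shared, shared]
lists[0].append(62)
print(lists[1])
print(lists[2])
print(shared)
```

Key concept: list of same reference.
Step by step:
`shared = [5, 3, 2]` → shared = [5, 3, 2]
`lists = [shared, shared, shared]` → lists = [[5, 3, 2], [5, 3, 2], [5, 3, 2]]
`lists[0].append(62)` → shared = [5, 3, 2, 62]; lists = [[5, 3, 2, 62], [5, 3, 2, 62], [5, 3, 2, 62]]
`print(lists[1])` → prints [5, 3, 2, 62]
`print(lists[2])` → prints [5, 3, 2, 62]
`print(shared)` → prints [5, 3, 2, 62]

Answer:
[5, 3, 2, 62]
[5, 3, 2, 62]
[5, 3, 2, 62]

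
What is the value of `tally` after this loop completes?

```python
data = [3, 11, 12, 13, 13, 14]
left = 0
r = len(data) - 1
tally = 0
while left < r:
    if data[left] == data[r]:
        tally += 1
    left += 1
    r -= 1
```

Count matching pairs from ends
`tally` takes the values: 0

Answer: 0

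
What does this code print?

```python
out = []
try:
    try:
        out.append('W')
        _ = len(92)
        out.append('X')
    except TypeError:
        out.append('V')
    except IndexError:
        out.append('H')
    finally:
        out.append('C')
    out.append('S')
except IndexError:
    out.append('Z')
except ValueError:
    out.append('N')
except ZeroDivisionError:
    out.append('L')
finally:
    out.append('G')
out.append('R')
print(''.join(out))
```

Execution trace: 'W' (inner try body) → 'V' (inner except TypeError) → 'C' (inner finally) → 'S' (try body, no exception) → 'G' (finally) → 'R' (after the try/except). Output: WVCSGR

Answer: WVCSGR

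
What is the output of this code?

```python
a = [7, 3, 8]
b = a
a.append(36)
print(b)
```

Key concept: basic list aliasing.
Step by step:
`a = [7, 3, 8]` → a = [7, 3, 8]
`b = a` → b = [7, 3, 8] (same object as a)
`a.append(36)` → a = [7, 3, 8, 36] (same object as b); b = [7, 3, 8, 36] (same object as a)
`print(b)` → prints [7, 3, 8, 36]

Answer: [7, 3, 8, 36]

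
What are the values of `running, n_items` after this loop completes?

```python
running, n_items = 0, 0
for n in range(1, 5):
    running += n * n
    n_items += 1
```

Sum of squares and count
`running, n_items` takes the values: (0, 0) → (1, 0) → (1, 1) → (5, 1) → (5, 2) → (14, 2) → (14, 3) → (30, 3) → (30, 4)

Answer: 30, 4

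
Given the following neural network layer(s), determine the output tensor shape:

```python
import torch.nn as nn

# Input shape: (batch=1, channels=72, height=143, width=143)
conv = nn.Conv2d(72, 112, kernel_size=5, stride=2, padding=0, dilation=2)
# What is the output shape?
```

Input: (1, 72, 143, 143) -> Output: (1, 112, 68, 68)

Answer: (1, 112, 68, 68)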